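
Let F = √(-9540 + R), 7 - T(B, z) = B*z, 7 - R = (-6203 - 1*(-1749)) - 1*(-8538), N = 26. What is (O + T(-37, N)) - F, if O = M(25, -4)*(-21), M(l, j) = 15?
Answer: 654 - 3*I*√1513 ≈ 654.0 - 116.69*I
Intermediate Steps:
R = -4077 (R = 7 - ((-6203 - 1*(-1749)) - 1*(-8538)) = 7 - ((-6203 + 1749) + 8538) = 7 - (-4454 + 8538) = 7 - 1*4084 = 7 - 4084 = -4077)
T(B, z) = 7 - B*z
O = -315 (O = 15*(-21) = -315)
F = 3*I*√1513 (F = √(-9540 - 4077) = √(-13617) = 3*I*√1513 ≈ 116.69*I)
(O + T(-37, N)) - F = (-315 + (7 - 1*(-37)*26)) - 3*I*√1513 = (-315 + (7 + 962)) - 3*I*√1513 = (-315 + 969) - 3*I*√1513 = 654 - 3*I*√1513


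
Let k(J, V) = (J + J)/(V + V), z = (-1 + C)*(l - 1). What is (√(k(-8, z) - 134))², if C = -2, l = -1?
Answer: -406/3 ≈ -135.33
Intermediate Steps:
z = 6 (z = (-1 - 2)*(-1 - 1) = -3*(-2) = 6)
k(J, V) = J/V (k(J, V) = (2*J)/((2*V)) = (2*J)*(1/(2*V)) = J/V)
(√(k(-8, z) - 134))² = (√(-8/6 - 134))² = (√(-8*⅙ - 134))² = (√(-4/3 - 134))² = (√(-406/3))² = (I*√1218/3)² = -406/3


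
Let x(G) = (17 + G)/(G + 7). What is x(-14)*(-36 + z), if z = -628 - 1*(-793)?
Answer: -387/7 ≈ -55.286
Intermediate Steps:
x(G) = (17 + G)/(7 + G)
z = 165 (z = -628 + 793 = 165)
x(-14)*(-36 + z) = ((17 - 14)/(7 - 14))*(-36 + 165) = (3/(-7))*129 = -1/7*3*129 = -3/7*129 = -387/7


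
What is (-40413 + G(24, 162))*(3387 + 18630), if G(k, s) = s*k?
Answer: -804170925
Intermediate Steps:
G(k, s) = k*s
(-40413 + G(24, 162))*(3387 + 18630) = (-40413 + 24*162)*(3387 + 18630) = (-40413 + 3888)*22017 = -36525*22017 = -804170925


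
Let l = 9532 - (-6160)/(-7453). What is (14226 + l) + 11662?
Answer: 263979100/7453 ≈ 35419.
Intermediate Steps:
l = 71035836/7453 (l = 9532 - (-6160)*(-1)/7453 = 9532 - 1*6160/7453 = 9532 - 6160/7453 = 71035836/7453 ≈ 9531.2)
(14226 + l) + 11662 = (14226 + 71035836/7453) + 11662 = 177062214/7453 + 11662 = 263979100/7453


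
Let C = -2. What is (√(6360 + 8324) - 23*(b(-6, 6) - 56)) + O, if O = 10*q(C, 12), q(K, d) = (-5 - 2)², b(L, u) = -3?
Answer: 1847 + 2*√3671 ≈ 1968.2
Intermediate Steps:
q(K, d) = 49 (q(K, d) = (-7)² = 49)
O = 490 (O = 10*49 = 490)
(√(6360 + 8324) - 23*(b(-6, 6) - 56)) + O = (√(6360 + 8324) - 23*(-3 - 56)) + 490 = (√14684 - 23*(-59)) + 490 = (2*√3671 + 1357) + 490 = (1357 + 2*√3671) + 490 = 1847 + 2*√3671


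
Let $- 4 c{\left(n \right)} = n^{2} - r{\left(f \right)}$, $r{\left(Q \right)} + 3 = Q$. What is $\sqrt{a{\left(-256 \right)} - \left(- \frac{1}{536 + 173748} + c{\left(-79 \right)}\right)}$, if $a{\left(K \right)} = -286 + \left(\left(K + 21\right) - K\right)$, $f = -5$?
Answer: $\frac{28 \sqrt{3141251245}}{43571} \approx 36.017$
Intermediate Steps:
$r{\left(Q \right)} = -3 + Q$
$c{\left(n \right)} = -2 - \frac{n^{2}}{4}$ ($c{\left(n \right)} = - \frac{n^{2} - \left(-3 - 5\right)}{4} = - \frac{n^{2} - -8}{4} = - \frac{n^{2} + 8}{4} = - \frac{8 + n^{2}}{4} = -2 - \frac{n^{2}}{4}$)
$a{\left(K \right)} = -265$ ($a{\left(K \right)} = -286 + \left(\left(21 + K\right) - K\right) = -286 + 21 = -265$)
$\sqrt{a{\left(-256 \right)} - \left(- \frac{1}{536 + 173748} + c{\left(-79 \right)}\right)} = \sqrt{-265 - \left(-2 - \frac{6241}{4} - \frac{1}{536 + 173748}\right)} = \sqrt{-265 - \left(-2 - \frac{6241}{4} - \frac{1}{174284}\right)} = \sqrt{-265 + \left(\frac{1}{174284} - \left(-2 - \frac{6241}{4}\right)\right)} = \sqrt{-265 + \left(\frac{1}{174284} - - \frac{6249}{4}\right)} = \sqrt{-265 + \left(\frac{1}{174284} + \frac{6249}{4}\right)} = \sqrt{-265 + \frac{68068795}{43571}} = \sqrt{\frac{56522480}{43571}} = \frac{28 \sqrt{3141251245}}{43571}$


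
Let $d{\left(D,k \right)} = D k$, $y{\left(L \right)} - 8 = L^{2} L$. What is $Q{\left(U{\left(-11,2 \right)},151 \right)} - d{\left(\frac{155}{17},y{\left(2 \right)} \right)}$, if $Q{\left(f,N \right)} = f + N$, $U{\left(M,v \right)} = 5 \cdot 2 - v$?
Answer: $\frac{223}{17} \approx 13.118$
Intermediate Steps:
$U{\left(M,v \right)} = 10 - v$
$y{\left(L \right)} = 8 + L^{3}$ ($y{\left(L \right)} = 8 + L^{2} L = 8 + L^{3}$)
$Q{\left(f,N \right)} = N + f$
$Q{\left(U{\left(-11,2 \right)},151 \right)} - d{\left(\frac{155}{17},y{\left(2 \right)} \right)} = \left(151 + \left(10 - 2\right)\right) - \frac{155}{17} \left(8 + 2^{3}\right) = \left(151 + \left(10 - 2\right)\right) - 155 \cdot \frac{1}{17} \left(8 + 8\right) = \left(151 + 8\right) - \frac{155}{17} \cdot 16 = 159 - \frac{2480}{17} = \frac{223}{17}$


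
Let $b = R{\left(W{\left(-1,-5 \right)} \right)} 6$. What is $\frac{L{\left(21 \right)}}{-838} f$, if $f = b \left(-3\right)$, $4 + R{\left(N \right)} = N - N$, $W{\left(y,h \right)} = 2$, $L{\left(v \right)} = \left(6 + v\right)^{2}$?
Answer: $- \frac{26244}{419} \approx -62.635$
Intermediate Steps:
$R{\left(N \right)} = -4$ ($R{\left(N \right)} = -4 + \left(N - N\right) = -4 + 0 = -4$)
$b = -24$ ($b = \left(-4\right) 6 = -24$)
$f = 72$ ($f = \left(-24\right) \left(-3\right) = 72$)
$\frac{L{\left(21 \right)}}{-838} f = \frac{\left(6 + 21\right)^{2}}{-838} \cdot 72 = 27^{2} \left(- \frac{1}{838}\right) 72 = 729 \left(- \frac{1}{838}\right) 72 = \left(- \frac{729}{838}\right) 72 = - \frac{26244}{419}$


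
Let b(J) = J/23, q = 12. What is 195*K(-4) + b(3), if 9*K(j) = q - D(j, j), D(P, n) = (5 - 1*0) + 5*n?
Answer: 13458/23 ≈ 585.13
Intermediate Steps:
b(J) = J/23 (b(J) = J*(1/23) = J/23)
D(P, n) = 5 + 5*n (D(P, n) = (5 + 0) + 5*n = 5 + 5*n)
K(j) = 7/9 - 5*j/9 (K(j) = (12 - (5 + 5*j))/9 = (12 + (-5 - 5*j))/9 = (7 - 5*j)/9 = 7/9 - 5*j/9)
195*K(-4) + b(3) = 195*(7/9 - 5/9*(-4)) + (1/23)*3 = 195*(7/9 + 20/9) + 3/23 = 195*3 + 3/23 = 585 + 3/23 = 13458/23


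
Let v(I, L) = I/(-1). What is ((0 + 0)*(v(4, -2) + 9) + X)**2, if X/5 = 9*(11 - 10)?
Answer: 2025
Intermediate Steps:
v(I, L) = -I (v(I, L) = I*(-1) = -I)
X = 45 (X = 5*(9*(11 - 10)) = 5*(9*1) = 5*9 = 45)
((0 + 0)*(v(4, -2) + 9) + X)**2 = ((0 + 0)*(-1*4 + 9) + 45)**2 = (0*(-4 + 9) + 45)**2 = (0*5 + 45)**2 = (0 + 45)**2 = 45**2 = 2025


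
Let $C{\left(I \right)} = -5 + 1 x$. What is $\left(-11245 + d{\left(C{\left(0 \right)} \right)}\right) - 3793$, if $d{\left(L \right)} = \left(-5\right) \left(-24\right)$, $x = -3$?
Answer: $-14918$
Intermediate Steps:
$C{\left(I \right)} = -8$ ($C{\left(I \right)} = -5 + 1 \left(-3\right) = -5 - 3 = -8$)
$d{\left(L \right)} = 120$
$\left(-11245 + d{\left(C{\left(0 \right)} \right)}\right) - 3793 = \left(-11245 + 120\right) - 3793 = -11125 - 3793 = -14918$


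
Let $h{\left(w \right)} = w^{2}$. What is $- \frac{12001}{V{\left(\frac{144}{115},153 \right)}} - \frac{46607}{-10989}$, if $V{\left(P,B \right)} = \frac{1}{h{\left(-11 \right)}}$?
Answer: $- \frac{1450664642}{999} \approx -1.4521 \cdot 10^{6}$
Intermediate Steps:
$V{\left(P,B \right)} = \frac{1}{121}$ ($V{\left(P,B \right)} = \frac{1}{\left(-11\right)^{2}} = \frac{1}{121}$)
$- \frac{12001}{V{\left(\frac{144}{115},153 \right)}} - \frac{46607}{-10989} = - 12001 \frac{1}{\frac{1}{121}} - \frac{46607}{-10989} = \left(-12001\right) 121 - - \frac{4237}{999} = -1452121 + \frac{4237}{999} = - \frac{1450664642}{999}$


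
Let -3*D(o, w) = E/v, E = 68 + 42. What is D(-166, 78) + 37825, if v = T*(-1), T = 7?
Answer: 794435/21 ≈ 37830.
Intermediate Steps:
v = -7 (v = 7*(-1) = -7)
E = 110
D(o, w) = 110/21 (D(o, w) = -110/(3*(-7)) = -110*(-1)/(3*7) = -1/3*(-110/7) = 110/21)
D(-166, 78) + 37825 = 110/21 + 37825 = 794435/21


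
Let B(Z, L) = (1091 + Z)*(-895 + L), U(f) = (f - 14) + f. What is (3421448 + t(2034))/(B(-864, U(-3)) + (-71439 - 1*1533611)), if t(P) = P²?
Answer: -7558604/1812755 ≈ -4.1697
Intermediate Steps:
U(f) = -14 + 2*f (U(f) = (-14 + f) + f = -14 + 2*f)
B(Z, L) = (-895 + L)*(1091 + Z)
(3421448 + t(2034))/(B(-864, U(-3)) + (-71439 - 1*1533611)) = (3421448 + 2034²)/((-976445 - 895*(-864) + 1091*(-14 + 2*(-3)) + (-14 + 2*(-3))*(-864)) + (-71439 - 1*1533611)) = (3421448 + 4137156)/((-976445 + 773280 + 1091*(-14 - 6) + (-14 - 6)*(-864)) + (-71439 - 1533611)) = 7558604/((-976445 + 773280 + 1091*(-20) - 20*(-864)) - 1605050) = 7558604/((-976445 + 773280 - 21820 + 17280) - 1605050) = 7558604/(-207705 - 1605050) = 7558604/(-1812755) = 7558604*(-1/1812755) = -7558604/1812755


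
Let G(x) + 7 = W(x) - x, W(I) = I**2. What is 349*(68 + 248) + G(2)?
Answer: 110279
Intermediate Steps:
G(x) = -7 + x**2 - x (G(x) = -7 + (x**2 - x) = -7 + x**2 - x)
349*(68 + 248) + G(2) = 349*(68 + 248) + (-7 + 2**2 - 1*2) = 349*316 + (-7 + 4 - 2) = 110284 - 5 = 110279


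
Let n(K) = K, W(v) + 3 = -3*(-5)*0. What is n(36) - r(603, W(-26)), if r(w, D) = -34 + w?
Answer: -533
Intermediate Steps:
W(v) = -3 (W(v) = -3 - 3*(-5)*0 = -3 + 15*0 = -3 + 0 = -3)
n(36) - r(603, W(-26)) = 36 - (-34 + 603) = 36 - 1*569 = 36 - 569 = -533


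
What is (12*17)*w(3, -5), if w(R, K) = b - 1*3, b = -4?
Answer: -1428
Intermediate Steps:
w(R, K) = -7 (w(R, K) = -4 - 1*3 = -4 - 3 = -7)
(12*17)*w(3, -5) = (12*17)*(-7) = 204*(-7) = -1428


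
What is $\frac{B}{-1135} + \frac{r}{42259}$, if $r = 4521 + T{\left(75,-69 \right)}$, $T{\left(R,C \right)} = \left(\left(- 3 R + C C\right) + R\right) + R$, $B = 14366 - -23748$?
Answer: $- \frac{1600209581}{47963965} \approx -33.363$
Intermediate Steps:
$B = 38114$ ($B = 14366 + 23748 = 38114$)
$T{\left(R,C \right)} = C^{2} - R$ ($T{\left(R,C \right)} = \left(\left(- 3 R + C^{2}\right) + R\right) + R = \left(\left(C^{2} - 3 R\right) + R\right) + R = \left(C^{2} - 2 R\right) + R = C^{2} - R$)
$r = 9207$ ($r = 4521 + \left(\left(-69\right)^{2} - 75\right) = 4521 + \left(4761 - 75\right) = 4521 + 4686 = 9207$)
$\frac{B}{-1135} + \frac{r}{42259} = \frac{38114}{-1135} + \frac{9207}{42259} = 38114 \left(- \frac{1}{1135}\right) + 9207 \cdot \frac{1}{42259} = - \frac{38114}{1135} + \frac{9207}{42259} = - \frac{1600209581}{47963965}$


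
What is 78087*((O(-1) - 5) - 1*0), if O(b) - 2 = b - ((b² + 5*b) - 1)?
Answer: 78087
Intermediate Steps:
O(b) = 3 - b² - 4*b (O(b) = 2 + (b - ((b² + 5*b) - 1)) = 2 + (b - (-1 + b² + 5*b)) = 2 + (b + (1 - b² - 5*b)) = 2 + (1 - b² - 4*b) = 3 - b² - 4*b)
78087*((O(-1) - 5) - 1*0) = 78087*(((3 - 1*(-1)² - 4*(-1)) - 5) - 1*0) = 78087*(((3 - 1*1 + 4) - 5) + 0) = 78087*(((3 - 1 + 4) - 5) + 0) = 78087*((6 - 5) + 0) = 78087*(1 + 0) = 78087*1 = 78087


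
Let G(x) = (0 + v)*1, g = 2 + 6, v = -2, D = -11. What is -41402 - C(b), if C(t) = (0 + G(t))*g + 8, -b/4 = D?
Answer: -41394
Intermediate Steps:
g = 8
b = 44 (b = -4*(-11) = 44)
G(x) = -2 (G(x) = (0 - 2)*1 = -2*1 = -2)
C(t) = -8 (C(t) = (0 - 2)*8 + 8 = -2*8 + 8 = -16 + 8 = -8)
-41402 - C(b) = -41402 - 1*(-8) = -41402 + 8 = -41394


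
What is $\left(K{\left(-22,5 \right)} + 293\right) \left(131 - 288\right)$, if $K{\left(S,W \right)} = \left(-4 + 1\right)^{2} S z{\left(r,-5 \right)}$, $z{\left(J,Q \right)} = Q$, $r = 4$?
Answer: $-201431$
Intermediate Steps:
$K{\left(S,W \right)} = - 45 S$ ($K{\left(S,W \right)} = \left(-4 + 1\right)^{2} S \left(-5\right) = \left(-3\right)^{2} S \left(-5\right) = 9 S \left(-5\right) = - 45 S$)
$\left(K{\left(-22,5 \right)} + 293\right) \left(131 - 288\right) = \left(\left(-45\right) \left(-22\right) + 293\right) \left(131 - 288\right) = \left(990 + 293\right) \left(-157\right) = 1283 \left(-157\right) = -201431$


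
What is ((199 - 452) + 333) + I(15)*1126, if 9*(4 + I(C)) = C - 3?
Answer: -8768/3 ≈ -2922.7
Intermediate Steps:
I(C) = -13/3 + C/9 (I(C) = -4 + (C - 3)/9 = -4 + (-3 + C)/9 = -4 + (-⅓ + C/9) = -13/3 + C/9)
((199 - 452) + 333) + I(15)*1126 = ((199 - 452) + 333) + (-13/3 + (⅑)*15)*1126 = (-253 + 333) + (-13/3 + 5/3)*1126 = 80 - 8/3*1126 = 80 - 9008/3 = -8768/3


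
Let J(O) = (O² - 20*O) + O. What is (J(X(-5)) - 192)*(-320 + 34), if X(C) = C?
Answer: 20592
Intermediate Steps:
J(O) = O² - 19*O
(J(X(-5)) - 192)*(-320 + 34) = (-5*(-19 - 5) - 192)*(-320 + 34) = (-5*(-24) - 192)*(-286) = (120 - 192)*(-286) = -72*(-286) = 20592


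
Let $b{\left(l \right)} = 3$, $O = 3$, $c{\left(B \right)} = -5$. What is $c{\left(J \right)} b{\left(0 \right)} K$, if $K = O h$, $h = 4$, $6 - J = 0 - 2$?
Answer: $-180$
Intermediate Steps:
$J = 8$ ($J = 6 - \left(0 - 2\right) = 6 - -2 = 6 + 2 = 8$)
$K = 12$ ($K = 3 \cdot 4 = 12$)
$c{\left(J \right)} b{\left(0 \right)} K = \left(-5\right) 3 \cdot 12 = \left(-15\right) 12 = -180$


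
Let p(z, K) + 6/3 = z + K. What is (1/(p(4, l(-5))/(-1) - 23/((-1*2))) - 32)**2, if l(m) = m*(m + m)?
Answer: 6728836/6561 ≈ 1025.6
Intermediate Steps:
l(m) = 2*m**2 (l(m) = m*(2*m) = 2*m**2)
p(z, K) = -2 + K + z (p(z, K) = -2 + (z + K) = -2 + (K + z) = -2 + K + z)
(1/(p(4, l(-5))/(-1) - 23/((-1*2))) - 32)**2 = (1/((-2 + 2*(-5)**2 + 4)/(-1) - 23/((-1*2))) - 32)**2 = (1/((-2 + 2*25 + 4)*(-1) - 23/(-2)) - 32)**2 = (1/((-2 + 50 + 4)*(-1) - 23*(-1/2)) - 32)**2 = (1/(52*(-1) + 23/2) - 32)**2 = (1/(-52 + 23/2) - 32)**2 = (1/(-81/2) - 32)**2 = (-2/81 - 32)**2 = (-2594/81)**2 = 6728836/6561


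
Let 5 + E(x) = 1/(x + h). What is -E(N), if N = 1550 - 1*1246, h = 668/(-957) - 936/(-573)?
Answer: 278508433/55738244 ≈ 4.9967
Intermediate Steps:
h = 170996/182787 (h = 668*(-1/957) - 936*(-1/573) = -668/957 + 312/191 = 170996/182787 ≈ 0.93549)
N = 304 (N = 1550 - 1246 = 304)
E(x) = -5 + 1/(170996/182787 + x) (E(x) = -5 + 1/(x + 170996/182787) = -5 + 1/(170996/182787 + x))
-E(N) = -(-672193 - 913935*304)/(170996 + 182787*304) = -(-672193 - 277836240)/(170996 + 55567248) = -(-278508433)/55738244 = -1*(-278508433/55738244) = 278508433/55738244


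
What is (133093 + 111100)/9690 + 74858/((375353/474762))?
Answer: 344471679058369/3637170570 ≈ 94709.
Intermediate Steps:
(133093 + 111100)/9690 + 74858/((375353/474762)) = 244193*(1/9690) + 74858/((375353*(1/474762))) = 244193/9690 + 74858/(375353/474762) = 244193/9690 + 74858*(474762/375353) = 244193/9690 + 35539733796/375353 = 344471679058369/3637170570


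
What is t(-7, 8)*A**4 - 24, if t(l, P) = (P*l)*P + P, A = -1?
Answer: -464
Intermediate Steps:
t(l, P) = P + l*P**2 (t(l, P) = l*P**2 + P = P + l*P**2)
t(-7, 8)*A**4 - 24 = (8*(1 + 8*(-7)))*(-1)**4 - 24 = (8*(1 - 56))*1 - 24 = (8*(-55))*1 - 24 = -440*1 - 24 = -440 - 24 = -464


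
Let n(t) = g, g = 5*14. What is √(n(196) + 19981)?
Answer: √20051 ≈ 141.60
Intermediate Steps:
g = 70
n(t) = 70
√(n(196) + 19981) = √(70 + 19981) = √20051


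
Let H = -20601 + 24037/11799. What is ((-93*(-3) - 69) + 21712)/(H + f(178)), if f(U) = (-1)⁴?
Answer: -258657678/243035363 ≈ -1.0643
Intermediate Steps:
H = -243047162/11799 (H = -20601 + 24037*(1/11799) = -20601 + 24037/11799 = -243047162/11799 ≈ -20599.)
f(U) = 1
((-93*(-3) - 69) + 21712)/(H + f(178)) = ((-93*(-3) - 69) + 21712)/(-243047162/11799 + 1) = ((279 - 69) + 21712)/(-243035363/11799) = (210 + 21712)*(-11799/243035363) = 21922*(-11799/243035363) = -258657678/243035363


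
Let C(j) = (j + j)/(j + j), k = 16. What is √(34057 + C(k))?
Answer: √34058 ≈ 184.55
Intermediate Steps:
C(j) = 1 (C(j) = (2*j)/((2*j)) = (2*j)*(1/(2*j)) = 1)
√(34057 + C(k)) = √(34057 + 1) = √34058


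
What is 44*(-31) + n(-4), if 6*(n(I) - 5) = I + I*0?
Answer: -4079/3 ≈ -1359.7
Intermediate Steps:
n(I) = 5 + I/6 (n(I) = 5 + (I + I*0)/6 = 5 + (I + 0)/6 = 5 + I/6)
44*(-31) + n(-4) = 44*(-31) + (5 + (⅙)*(-4)) = -1364 + (5 - ⅔) = -1364 + 13/3 = -4079/3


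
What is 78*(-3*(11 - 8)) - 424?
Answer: -1126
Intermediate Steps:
78*(-3*(11 - 8)) - 424 = 78*(-3*3) - 424 = 78*(-9) - 424 = -702 - 424 = -1126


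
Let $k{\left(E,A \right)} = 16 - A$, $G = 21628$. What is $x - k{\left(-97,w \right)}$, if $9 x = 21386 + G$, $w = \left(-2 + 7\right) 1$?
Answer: $\frac{14305}{3} \approx 4768.3$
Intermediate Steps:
$w = 5$ ($w = 5 \cdot 1 = 5$)
$x = \frac{14338}{3}$ ($x = \frac{21386 + 21628}{9} = \frac{1}{9} \cdot 43014 = \frac{14338}{3} \approx 4779.3$)
$x - k{\left(-97,w \right)} = \frac{14338}{3} - \left(16 - 5\right) = \frac{14338}{3} - 11 = \frac{14305}{3}$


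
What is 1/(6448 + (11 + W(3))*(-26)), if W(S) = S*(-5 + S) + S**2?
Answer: 1/6084 ≈ 0.00016437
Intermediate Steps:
W(S) = S**2 + S*(-5 + S)
1/(6448 + (11 + W(3))*(-26)) = 1/(6448 + (11 + 3*(-5 + 2*3))*(-26)) = 1/(6448 + (11 + 3*(-5 + 6))*(-26)) = 1/(6448 + (11 + 3*1)*(-26)) = 1/(6448 + (11 + 3)*(-26)) = 1/(6448 + 14*(-26)) = 1/(6448 - 364) = 1/6084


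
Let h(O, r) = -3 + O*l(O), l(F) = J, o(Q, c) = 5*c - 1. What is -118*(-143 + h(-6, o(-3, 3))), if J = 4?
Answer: 20060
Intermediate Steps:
o(Q, c) = -1 + 5*c
l(F) = 4
h(O, r) = -3 + 4*O (h(O, r) = -3 + O*4 = -3 + 4*O)
-118*(-143 + h(-6, o(-3, 3))) = -118*(-143 + (-3 + 4*(-6))) = -118*(-143 + (-3 - 24)) = -118*(-143 - 27) = -118*(-170) = 20060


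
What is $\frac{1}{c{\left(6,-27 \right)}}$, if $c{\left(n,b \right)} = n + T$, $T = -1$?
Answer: $\frac{1}{5} \approx 0.2$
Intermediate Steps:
$c{\left(n,b \right)} = -1 + n$ ($c{\left(n,b \right)} = n - 1 = -1 + n$)
$\frac{1}{c{\left(6,-27 \right)}} = \frac{1}{-1 + 6} = \frac{1}{5}$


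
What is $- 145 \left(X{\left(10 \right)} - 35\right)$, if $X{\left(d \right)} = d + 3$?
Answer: $3190$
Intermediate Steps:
$X{\left(d \right)} = 3 + d$
$- 145 \left(X{\left(10 \right)} - 35\right) = - 145 \left(\left(3 + 10\right) - 35\right) = - 145 \left(13 - 35\right) = \left(-145\right) \left(-22\right) = 3190$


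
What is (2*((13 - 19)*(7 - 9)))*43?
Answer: 1032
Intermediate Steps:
(2*((13 - 19)*(7 - 9)))*43 = (2*(-6*(-2)))*43 = (2*12)*43 = 24*43 = 1032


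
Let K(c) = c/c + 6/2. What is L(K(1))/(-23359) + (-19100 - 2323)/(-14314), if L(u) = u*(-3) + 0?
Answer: 500591625/334360726 ≈ 1.4972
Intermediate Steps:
K(c) = 4 (K(c) = 1 + 6*(½) = 1 + 3 = 4)
L(u) = -3*u (L(u) = -3*u + 0 = -3*u)
L(K(1))/(-23359) + (-19100 - 2323)/(-14314) = -3*4/(-23359) + (-19100 - 2323)/(-14314) = -12*(-1/23359) - 21423*(-1/14314) = 12/23359 + 21423/14314 = 500591625/334360726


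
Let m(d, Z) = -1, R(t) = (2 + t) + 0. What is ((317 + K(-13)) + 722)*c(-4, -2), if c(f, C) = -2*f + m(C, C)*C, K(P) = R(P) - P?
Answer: 10410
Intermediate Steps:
R(t) = 2 + t
K(P) = 2 (K(P) = (2 + P) - P = 2)
c(f, C) = -C - 2*f (c(f, C) = -2*f - C = -C - 2*f)
((317 + K(-13)) + 722)*c(-4, -2) = ((317 + 2) + 722)*(-1*(-2) - 2*(-4)) = (319 + 722)*(2 + 8) = 1041*10 = 10410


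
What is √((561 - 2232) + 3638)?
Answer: √1967 ≈ 44.351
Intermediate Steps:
√((561 - 2232) + 3638) = √(-1671 + 3638) = √1967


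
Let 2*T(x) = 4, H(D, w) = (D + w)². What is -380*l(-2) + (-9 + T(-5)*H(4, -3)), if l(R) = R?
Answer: 753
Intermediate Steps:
T(x) = 2 (T(x) = (½)*4 = 2)
-380*l(-2) + (-9 + T(-5)*H(4, -3)) = -380*(-2) + (-9 + 2*(4 - 3)²) = 760 + (-9 + 2*1²) = 760 + (-9 + 2*1) = 760 + (-9 + 2) = 760 - 7 = 753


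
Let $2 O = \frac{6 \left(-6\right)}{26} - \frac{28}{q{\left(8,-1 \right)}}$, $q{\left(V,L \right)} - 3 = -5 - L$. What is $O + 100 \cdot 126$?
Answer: $\frac{163973}{13} \approx 12613.0$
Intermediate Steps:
$q{\left(V,L \right)} = -2 - L$ ($q{\left(V,L \right)} = 3 - \left(5 + L\right) = -2 - L$)
$O = \frac{173}{13}$ ($O = \frac{\frac{6 \left(-6\right)}{26} - \frac{28}{-2 - -1}}{2} = \frac{\left(-36\right) \frac{1}{26} - \frac{28}{-2 + 1}}{2} = \frac{- \frac{18}{13} - \frac{28}{-1}}{2} = \frac{- \frac{18}{13} - -28}{2} = \frac{- \frac{18}{13} + 28}{2} = \frac{1}{2} \cdot \frac{346}{13} = \frac{173}{13} \approx 13.308$)
$O + 100 \cdot 126 = \frac{173}{13} + 100 \cdot 126 = \frac{173}{13} + 12600 = \frac{163973}{13}$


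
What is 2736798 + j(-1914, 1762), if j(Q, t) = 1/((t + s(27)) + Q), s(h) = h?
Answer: 342099749/125 ≈ 2.7368e+6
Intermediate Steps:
j(Q, t) = 1/(27 + Q + t) (j(Q, t) = 1/((t + 27) + Q) = 1/((27 + t) + Q) = 1/(27 + Q + t))
2736798 + j(-1914, 1762) = 2736798 + 1/(27 - 1914 + 1762) = 2736798 + 1/(-125) = 2736798 - 1/125 = 342099749/125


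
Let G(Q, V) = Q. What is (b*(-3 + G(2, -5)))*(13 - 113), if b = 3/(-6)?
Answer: -50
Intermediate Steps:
b = -1/2 (b = 3*(-1/6) = -1/2 ≈ -0.50000)
(b*(-3 + G(2, -5)))*(13 - 113) = (-(-3 + 2)/2)*(13 - 113) = -1/2*(-1)*(-100) = (1/2)*(-100) = -50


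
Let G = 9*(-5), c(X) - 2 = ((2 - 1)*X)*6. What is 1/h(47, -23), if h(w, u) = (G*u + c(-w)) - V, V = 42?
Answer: 1/713 ≈ 0.0014025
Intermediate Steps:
c(X) = 2 + 6*X (c(X) = 2 + ((2 - 1)*X)*6 = 2 + (1*X)*6 = 2 + X*6 = 2 + 6*X)
G = -45
h(w, u) = -40 - 45*u - 6*w (h(w, u) = (-45*u + (2 + 6*(-w))) - 1*42 = (-45*u + (2 - 6*w)) - 42 = (2 - 45*u - 6*w) - 42 = -40 - 45*u - 6*w)
1/h(47, -23) = 1/(-40 - 45*(-23) - 6*47) = 1/(-40 + 1035 - 282) = 1/713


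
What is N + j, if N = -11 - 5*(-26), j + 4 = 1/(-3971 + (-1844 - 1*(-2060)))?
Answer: 431824/3755 ≈ 115.00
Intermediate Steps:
j = -15021/3755 (j = -4 + 1/(-3971 + (-1844 - 1*(-2060))) = -4 + 1/(-3971 + (-1844 + 2060)) = -4 + 1/(-3971 + 216) = -4 + 1/(-3755) = -4 - 1/3755 = -15021/3755 ≈ -4.0003)
N = 119 (N = -11 + 130 = 119)
N + j = 119 - 15021/3755 = 431824/3755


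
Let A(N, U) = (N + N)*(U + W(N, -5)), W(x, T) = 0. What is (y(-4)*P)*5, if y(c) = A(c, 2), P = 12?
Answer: -960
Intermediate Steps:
A(N, U) = 2*N*U (A(N, U) = (N + N)*(U + 0) = (2*N)*U = 2*N*U)
y(c) = 4*c (y(c) = 2*c*2 = 4*c)
(y(-4)*P)*5 = ((4*(-4))*12)*5 = -16*12*5 = -192*5 = -960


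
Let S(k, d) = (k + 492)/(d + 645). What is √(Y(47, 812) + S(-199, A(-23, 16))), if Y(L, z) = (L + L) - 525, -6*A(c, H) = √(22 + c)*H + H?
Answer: √(-5936893076120150 + 26112579576*I)/3713393 ≈ 4.5632e-5 + 20.75*I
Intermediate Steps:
A(c, H) = -H/6 - H*√(22 + c)/6 (A(c, H) = -(√(22 + c)*H + H)/6 = -(H*√(22 + c) + H)/6 = -(H + H*√(22 + c))/6 = -H/6 - H*√(22 + c)/6)
Y(L, z) = -525 + 2*L (Y(L, z) = 2*L - 525 = -525 + 2*L)
S(k, d) = (492 + k)/(645 + d)
√(Y(47, 812) + S(-199, A(-23, 16))) = √((-525 + 2*47) + (492 - 199)/(645 - ⅙*16*(1 + √(22 - 23)))) = √((-525 + 94) + 293/(645 - ⅙*16*(1 + √(-1)))) = √(-431 + 293/(645 - ⅙*16*(1 + I))) = √(-431 + 293/(645 + (-8/3 - 8*I/3))) = √(-431 + 293/(1927/3 - 8*I/3)) = √(-431 + (9*(1927/3 + 8*I/3)/3713393)*293) = √(-431 + 2637*(1927/3 + 8*I/3)/3713393)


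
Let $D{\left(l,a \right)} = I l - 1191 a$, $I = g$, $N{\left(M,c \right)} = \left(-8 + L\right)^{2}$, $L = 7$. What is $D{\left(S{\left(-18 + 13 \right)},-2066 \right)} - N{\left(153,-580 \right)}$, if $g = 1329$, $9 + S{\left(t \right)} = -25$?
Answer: $2415419$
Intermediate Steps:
$S{\left(t \right)} = -34$ ($S{\left(t \right)} = -9 - 25 = -34$)
$N{\left(M,c \right)} = 1$ ($N{\left(M,c \right)} = \left(-8 + 7\right)^{2} = \left(-1\right)^{2} = 1$)
$I = 1329$
$D{\left(l,a \right)} = - 1191 a + 1329 l$ ($D{\left(l,a \right)} = 1329 l - 1191 a = - 1191 a + 1329 l$)
$D{\left(S{\left(-18 + 13 \right)},-2066 \right)} - N{\left(153,-580 \right)} = \left(\left(-1191\right) \left(-2066\right) + 1329 \left(-34\right)\right) - 1 = \left(2460606 - 45186\right) - 1 = 2415420 - 1 = 2415419$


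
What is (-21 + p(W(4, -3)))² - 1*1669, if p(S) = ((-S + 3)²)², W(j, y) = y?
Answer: 1623956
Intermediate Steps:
p(S) = (3 - S)⁴ (p(S) = ((3 - S)²)² = (3 - S)⁴)
(-21 + p(W(4, -3)))² - 1*1669 = (-21 + (-3 - 3)⁴)² - 1*1669 = (-21 + (-6)⁴)² - 1669 = (-21 + 1296)² - 1669 = 1275² - 1669 = 1625625 - 1669 = 1623956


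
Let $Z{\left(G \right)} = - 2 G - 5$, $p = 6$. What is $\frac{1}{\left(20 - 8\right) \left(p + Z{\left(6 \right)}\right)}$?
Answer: $- \frac{1}{132} \approx -0.0075758$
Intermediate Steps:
$Z{\left(G \right)} = -5 - 2 G$
$\frac{1}{\left(20 - 8\right) \left(p + Z{\left(6 \right)}\right)} = \frac{1}{\left(20 - 8\right) \left(6 - 17\right)} = \frac{1}{12 \left(6 - 17\right)} = \frac{1}{12 \left(-11\right)} = \frac{1}{-132} = - \frac{1}{132}$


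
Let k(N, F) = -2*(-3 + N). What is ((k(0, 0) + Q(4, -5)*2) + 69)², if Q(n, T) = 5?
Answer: 7225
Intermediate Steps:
k(N, F) = 6 - 2*N
((k(0, 0) + Q(4, -5)*2) + 69)² = (((6 - 2*0) + 5*2) + 69)² = (((6 + 0) + 10) + 69)² = ((6 + 10) + 69)² = (16 + 69)² = 85² = 7225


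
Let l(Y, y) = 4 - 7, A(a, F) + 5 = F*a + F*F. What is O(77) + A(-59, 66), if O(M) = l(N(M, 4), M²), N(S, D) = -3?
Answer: 454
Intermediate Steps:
A(a, F) = -5 + F² + F*a (A(a, F) = -5 + (F*a + F*F) = -5 + (F*a + F²) = -5 + (F² + F*a) = -5 + F² + F*a)
l(Y, y) = -3
O(M) = -3
O(77) + A(-59, 66) = -3 + (-5 + 66² + 66*(-59)) = -3 + (-5 + 4356 - 3894) = -3 + 457 = 454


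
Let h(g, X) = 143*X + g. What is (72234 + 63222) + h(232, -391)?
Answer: 79775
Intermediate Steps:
h(g, X) = g + 143*X
(72234 + 63222) + h(232, -391) = (72234 + 63222) + (232 + 143*(-391)) = 135456 + (232 - 55913) = 135456 - 55681 = 79775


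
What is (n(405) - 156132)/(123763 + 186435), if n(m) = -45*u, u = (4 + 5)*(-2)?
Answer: -77661/155099 ≈ -0.50072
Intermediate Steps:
u = -18 (u = 9*(-2) = -18)
n(m) = 810 (n(m) = -45*(-18) = 810)
(n(405) - 156132)/(123763 + 186435) = (810 - 156132)/(123763 + 186435) = -155322/310198 = -155322*1/310198 = -77661/155099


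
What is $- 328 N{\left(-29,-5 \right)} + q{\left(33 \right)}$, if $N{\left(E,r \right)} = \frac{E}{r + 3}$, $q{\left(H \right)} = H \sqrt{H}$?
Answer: $-4756 + 33 \sqrt{33} \approx -4566.4$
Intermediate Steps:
$q{\left(H \right)} = H^{\frac{3}{2}}$
$N{\left(E,r \right)} = \frac{E}{3 + r}$
$- 328 N{\left(-29,-5 \right)} + q{\left(33 \right)} = - 328 \left(- \frac{29}{3 - 5}\right) + 33^{\frac{3}{2}} = - 328 \left(- \frac{29}{-2}\right) + 33 \sqrt{33} = - 328 \left(\left(-29\right) \left(- \frac{1}{2}\right)\right) + 33 \sqrt{33} = \left(-328\right) \frac{29}{2} + 33 \sqrt{33} = -4756 + 33 \sqrt{33}$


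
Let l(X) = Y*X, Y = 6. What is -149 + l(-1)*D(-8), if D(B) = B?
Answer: -101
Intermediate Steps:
l(X) = 6*X
-149 + l(-1)*D(-8) = -149 + (6*(-1))*(-8) = -149 - 6*(-8) = -149 + 48 = -101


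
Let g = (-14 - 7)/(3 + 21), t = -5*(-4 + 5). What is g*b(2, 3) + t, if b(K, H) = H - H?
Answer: -5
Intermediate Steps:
b(K, H) = 0
t = -5 (t = -5*1 = -5)
g = -7/8 (g = -21/24 = -21*1/24 = -7/8 ≈ -0.87500)
g*b(2, 3) + t = -7/8*0 - 5 = 0 - 5 = -5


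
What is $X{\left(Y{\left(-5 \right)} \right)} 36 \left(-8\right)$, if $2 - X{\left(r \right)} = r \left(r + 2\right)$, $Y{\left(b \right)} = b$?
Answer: $3744$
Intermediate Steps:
$X{\left(r \right)} = 2 - r \left(2 + r\right)$ ($X{\left(r \right)} = 2 - r \left(r + 2\right) = 2 - r \left(2 + r\right)$)
$X{\left(Y{\left(-5 \right)} \right)} 36 \left(-8\right) = \left(2 - \left(-5\right)^{2} - -10\right) 36 \left(-8\right) = \left(2 - 25 + 10\right) 36 \left(-8\right) = \left(-13\right) 36 \left(-8\right) = \left(-468\right) \left(-8\right) = 3744$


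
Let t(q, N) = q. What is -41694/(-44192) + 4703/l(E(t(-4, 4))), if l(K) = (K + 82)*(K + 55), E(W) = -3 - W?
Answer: 25101793/12837776 ≈ 1.9553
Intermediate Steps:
l(K) = (55 + K)*(82 + K) (l(K) = (82 + K)*(55 + K) = (55 + K)*(82 + K))
-41694/(-44192) + 4703/l(E(t(-4, 4))) = -41694/(-44192) + 4703/(4510 + (-3 - 1*(-4))² + 137*(-3 - 1*(-4))) = -41694*(-1/44192) + 4703/(4510 + (-3 + 4)² + 137*(-3 + 4)) = 20847/22096 + 4703/(4510 + 1² + 137*1) = 20847/22096 + 4703/(4510 + 1 + 137) = 20847/22096 + 4703/4648 = 25101793/12837776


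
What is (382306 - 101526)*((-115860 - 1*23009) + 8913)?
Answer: -36489045680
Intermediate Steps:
(382306 - 101526)*((-115860 - 1*23009) + 8913) = 280780*((-115860 - 23009) + 8913) = 280780*(-138869 + 8913) = 280780*(-129956) = -36489045680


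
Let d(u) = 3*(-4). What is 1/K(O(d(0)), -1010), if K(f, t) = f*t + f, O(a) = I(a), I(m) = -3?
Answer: 1/3027 ≈ 0.00033036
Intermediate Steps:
d(u) = -12
O(a) = -3
K(f, t) = f + f*t
1/K(O(d(0)), -1010) = 1/(-3*(1 - 1010)) = 1/(-3*(-1009)) = 1/3027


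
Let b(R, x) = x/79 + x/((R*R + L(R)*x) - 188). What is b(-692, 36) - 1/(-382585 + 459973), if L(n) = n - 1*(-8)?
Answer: 316289640925/693978979476 ≈ 0.45576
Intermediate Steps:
L(n) = 8 + n (L(n) = n + 8 = 8 + n)
b(R, x) = x/79 + x/(-188 + R**2 + x*(8 + R)) (b(R, x) = x/79 + x/((R*R + (8 + R)*x) - 188) = x*(1/79) + x/((R**2 + x*(8 + R)) - 188) = x/79 + x/(-188 + R**2 + x*(8 + R)))
b(-692, 36) - 1/(-382585 + 459973) = (1/79)*36*(-109 + (-692)**2 + 36*(8 - 692))/(-188 + (-692)**2 + 36*(8 - 692)) - 1/(-382585 + 459973) = (1/79)*36*(-109 + 478864 + 36*(-684))/(-188 + 478864 + 36*(-684)) - 1/77388 = (1/79)*36*(-109 + 478864 - 24624)/(-188 + 478864 - 24624) - 1*1/77388 = (1/79)*36*454131/454052 - 1/77388 = (1/79)*36*(1/454052)*454131 - 1/77388 = 4087179/8967527 - 1/77388 = 316289640925/693978979476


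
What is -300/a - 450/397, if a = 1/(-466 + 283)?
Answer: 21794850/397 ≈ 54899.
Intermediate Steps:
a = -1/183 (a = 1/(-183) = -1/183 ≈ -0.0054645)
-300/a - 450/397 = -300/(-1/183) - 450/397 = -300*(-183) - 450*1/397 = 54900 - 450/397 = 21794850/397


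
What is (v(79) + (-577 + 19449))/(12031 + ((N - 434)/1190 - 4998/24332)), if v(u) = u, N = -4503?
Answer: 3266236435/2072812457 ≈ 1.5758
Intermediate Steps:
(v(79) + (-577 + 19449))/(12031 + ((N - 434)/1190 - 4998/24332)) = (79 + (-577 + 19449))/(12031 + ((-4503 - 434)/1190 - 4998/24332)) = (79 + 18872)/(12031 + (-4937*1/1190 - 4998*1/24332)) = 18951/(12031 + (-4937/1190 - 357/1738)) = 18951/(12031 - 2251334/517055) = 18951/(6218437371/517055) = 18951*(517055/6218437371) = 3266236435/2072812457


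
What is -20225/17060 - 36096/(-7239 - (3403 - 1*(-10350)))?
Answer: 74701/139892 ≈ 0.53399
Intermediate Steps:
-20225/17060 - 36096/(-7239 - (3403 - 1*(-10350))) = -20225*1/17060 - 36096/(-7239 - (3403 + 10350)) = -4045/3412 - 36096/(-7239 - 1*13753) = -4045/3412 - 36096/(-7239 - 13753) = -4045/3412 - 36096/(-20992) = -4045/3412 - 36096*(-1/20992) = -4045/3412 + 141/82 = 74701/139892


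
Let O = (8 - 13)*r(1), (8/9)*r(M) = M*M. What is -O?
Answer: 45/8 ≈ 5.6250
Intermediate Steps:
r(M) = 9*M²/8 (r(M) = 9*(M*M)/8 = 9*M²/8)
O = -45/8 (O = (8 - 13)*((9/8)*1²) = -45/8 ≈ -5.6250)
-O = -1*(-45/8) = 45/8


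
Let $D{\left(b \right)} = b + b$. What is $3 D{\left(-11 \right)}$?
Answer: $-66$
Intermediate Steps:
$D{\left(b \right)} = 2 b$
$3 D{\left(-11 \right)} = 3 \cdot 2 \left(-11\right) = 3 \left(-22\right) = -66$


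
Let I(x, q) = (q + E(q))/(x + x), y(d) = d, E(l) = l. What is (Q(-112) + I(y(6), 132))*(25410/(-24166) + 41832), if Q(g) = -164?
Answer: -71772955842/12083 ≈ -5.9400e+6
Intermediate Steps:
I(x, q) = q/x (I(x, q) = (q + q)/(x + x) = (2*q)/((2*x)) = (2*q)*(1/(2*x)) = q/x)
(Q(-112) + I(y(6), 132))*(25410/(-24166) + 41832) = (-164 + 132/6)*(25410/(-24166) + 41832) = (-164 + 132*(⅙))*(25410*(-1/24166) + 41832) = (-164 + 22)*(-12705/12083 + 41832) = -142*505443351/12083 = -71772955842/12083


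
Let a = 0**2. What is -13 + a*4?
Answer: -13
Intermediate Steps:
a = 0
-13 + a*4 = -13 + 0*4 = -13 + 0 = -13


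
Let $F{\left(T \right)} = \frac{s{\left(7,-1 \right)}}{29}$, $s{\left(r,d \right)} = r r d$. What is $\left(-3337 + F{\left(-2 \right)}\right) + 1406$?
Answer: $- \frac{56048}{29} \approx -1932.7$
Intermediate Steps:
$s{\left(r,d \right)} = d r^{2}$ ($s{\left(r,d \right)} = r^{2} d = d r^{2}$)
$F{\left(T \right)} = - \frac{49}{29}$ ($F{\left(T \right)} = \frac{\left(-1\right) 7^{2}}{29} = \left(-1\right) 49 \cdot \frac{1}{29} = \left(-49\right) \frac{1}{29} = - \frac{49}{29}$)
$\left(-3337 + F{\left(-2 \right)}\right) + 1406 = \left(-3337 - \frac{49}{29}\right) + 1406 = - \frac{96822}{29} + 1406 = - \frac{56048}{29}$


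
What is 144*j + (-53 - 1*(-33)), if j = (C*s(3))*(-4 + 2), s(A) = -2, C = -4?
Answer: -2324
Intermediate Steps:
j = -16 (j = (-4*(-2))*(-4 + 2) = 8*(-2) = -16)
144*j + (-53 - 1*(-33)) = 144*(-16) + (-53 - 1*(-33)) = -2304 + (-53 + 33) = -2304 - 20 = -2324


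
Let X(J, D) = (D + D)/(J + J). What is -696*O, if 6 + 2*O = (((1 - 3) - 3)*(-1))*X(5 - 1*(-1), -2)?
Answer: 2668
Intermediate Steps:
X(J, D) = D/J (X(J, D) = (2*D)/((2*J)) = (2*D)*(1/(2*J)) = D/J)
O = -23/6 (O = -3 + ((((1 - 3) - 3)*(-1))*(-2/(5 - 1*(-1))))/2 = -3 + (((-2 - 3)*(-1))*(-2/(5 + 1)))/2 = -3 + ((-5*(-1))*(-2/6))/2 = -3 + (5*(-2*⅙))/2 = -3 + (5*(-⅓))/2 = -3 + (½)*(-5/3) = -3 - ⅚ = -23/6 ≈ -3.8333)
-696*O = -696*(-23/6) = 2668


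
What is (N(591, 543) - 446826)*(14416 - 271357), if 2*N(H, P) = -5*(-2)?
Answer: 114806634561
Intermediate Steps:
N(H, P) = 5 (N(H, P) = (-5*(-2))/2 = (½)*10 = 5)
(N(591, 543) - 446826)*(14416 - 271357) = (5 - 446826)*(14416 - 271357) = -446821*(-256941) = 114806634561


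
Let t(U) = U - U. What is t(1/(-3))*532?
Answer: 0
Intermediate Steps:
t(U) = 0
t(1/(-3))*532 = 0*532 = 0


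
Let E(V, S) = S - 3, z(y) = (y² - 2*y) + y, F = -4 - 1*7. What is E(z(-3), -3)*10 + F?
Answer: -71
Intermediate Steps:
F = -11 (F = -4 - 7 = -11)
z(y) = y² - y
E(V, S) = -3 + S
E(z(-3), -3)*10 + F = (-3 - 3)*10 - 11 = -6*10 - 11 = -60 - 11 = -71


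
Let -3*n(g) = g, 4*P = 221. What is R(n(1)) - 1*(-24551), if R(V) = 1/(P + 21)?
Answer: 7488059/305 ≈ 24551.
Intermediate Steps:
P = 221/4 (P = (1/4)*221 = 221/4 ≈ 55.250)
n(g) = -g/3
R(V) = 4/305 (R(V) = 1/(221/4 + 21) = 1/(305/4) = 4/305)
R(n(1)) - 1*(-24551) = 4/305 - 1*(-24551) = 4/305 + 24551 = 7488059/305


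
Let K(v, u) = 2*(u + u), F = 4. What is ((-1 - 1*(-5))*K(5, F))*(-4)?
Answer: -256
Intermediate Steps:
K(v, u) = 4*u (K(v, u) = 2*(2*u) = 4*u)
((-1 - 1*(-5))*K(5, F))*(-4) = ((-1 - 1*(-5))*(4*4))*(-4) = ((-1 + 5)*16)*(-4) = (4*16)*(-4) = 64*(-4) = -256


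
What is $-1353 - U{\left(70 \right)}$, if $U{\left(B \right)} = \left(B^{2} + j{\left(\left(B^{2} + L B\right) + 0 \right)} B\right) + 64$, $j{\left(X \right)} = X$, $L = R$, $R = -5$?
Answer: $-324817$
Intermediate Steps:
$L = -5$
$U{\left(B \right)} = 64 + B^{2} + B \left(B^{2} - 5 B\right)$ ($U{\left(B \right)} = \left(B^{2} + \left(\left(B^{2} - 5 B\right) + 0\right) B\right) + 64 = \left(B^{2} + \left(B^{2} - 5 B\right) B\right) + 64 = \left(B^{2} + B \left(B^{2} - 5 B\right)\right) + 64 = 64 + B^{2} + B \left(B^{2} - 5 B\right)$)
$-1353 - U{\left(70 \right)} = -1353 - \left(64 + 70^{3} - 4 \cdot 70^{2}\right) = -1353 - \left(64 + 343000 - 19600\right) = -1353 - 323464 = -324817$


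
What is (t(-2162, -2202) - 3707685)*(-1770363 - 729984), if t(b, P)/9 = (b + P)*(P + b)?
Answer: -419290136894313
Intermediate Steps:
t(b, P) = 9*(P + b)**2 (t(b, P) = 9*((b + P)*(P + b)) = 9*((P + b)*(P + b)) = 9*(P + b)**2)
(t(-2162, -2202) - 3707685)*(-1770363 - 729984) = (9*(-2202 - 2162)**2 - 3707685)*(-1770363 - 729984) = (9*(-4364)**2 - 3707685)*(-2500347) = (9*19044496 - 3707685)*(-2500347) = (171400464 - 3707685)*(-2500347) = 167692779*(-2500347) = -419290136894313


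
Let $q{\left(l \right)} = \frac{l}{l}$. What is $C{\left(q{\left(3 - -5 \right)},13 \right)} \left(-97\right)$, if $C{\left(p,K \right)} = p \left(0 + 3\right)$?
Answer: $-291$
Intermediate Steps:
$q{\left(l \right)} = 1$
$C{\left(p,K \right)} = 3 p$ ($C{\left(p,K \right)} = p 3 = 3 p$)
$C{\left(q{\left(3 - -5 \right)},13 \right)} \left(-97\right) = 3 \cdot 1 \left(-97\right) = 3 \left(-97\right) = -291$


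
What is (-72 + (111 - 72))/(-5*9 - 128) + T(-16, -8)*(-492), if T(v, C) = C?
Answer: 680961/173 ≈ 3936.2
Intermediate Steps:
(-72 + (111 - 72))/(-5*9 - 128) + T(-16, -8)*(-492) = (-72 + (111 - 72))/(-5*9 - 128) - 8*(-492) = (-72 + 39)/(-45 - 128) + 3936 = -33/(-173) + 3936 = -33*(-1/173) + 3936 = 33/173 + 3936 = 680961/173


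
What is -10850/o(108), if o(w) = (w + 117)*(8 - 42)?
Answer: 217/153 ≈ 1.4183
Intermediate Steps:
o(w) = -3978 - 34*w (o(w) = (117 + w)*(-34) = -3978 - 34*w)
-10850/o(108) = -10850/(-3978 - 34*108) = -10850/(-3978 - 3672) = -10850/(-7650) = -10850*(-1/7650) = 217/153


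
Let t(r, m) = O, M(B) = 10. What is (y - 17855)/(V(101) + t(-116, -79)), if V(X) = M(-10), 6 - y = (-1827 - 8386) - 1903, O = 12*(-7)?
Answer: 5733/74 ≈ 77.473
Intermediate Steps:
O = -84
y = 12122 (y = 6 - ((-1827 - 8386) - 1903) = 6 - (-10213 - 1903) = 6 - 1*(-12116) = 6 + 12116 = 12122)
V(X) = 10
t(r, m) = -84
(y - 17855)/(V(101) + t(-116, -79)) = (12122 - 17855)/(10 - 84) = -5733/(-74) = -5733*(-1/74) = 5733/74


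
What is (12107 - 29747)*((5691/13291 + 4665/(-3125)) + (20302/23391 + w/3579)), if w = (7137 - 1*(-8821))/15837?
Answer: 94208768935477929152/27193559369465375 ≈ 3464.4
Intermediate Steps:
w = 15958/15837 (w = (7137 + 8821)*(1/15837) = 15958*(1/15837) = 15958/15837 ≈ 1.0076)
(12107 - 29747)*((5691/13291 + 4665/(-3125)) + (20302/23391 + w/3579)) = (12107 - 29747)*((5691/13291 + 4665/(-3125)) + (20302/23391 + (15958/15837)/3579)) = -17640*((5691*(1/13291) + 4665*(-1/3125)) + (20302*(1/23391) + (15958/15837)*(1/3579))) = -17640*((5691/13291 - 933/625) + (20302/23391 + 15958/56680623)) = -17640*(-8843628/8306875 + 127900364636/147312939177) = -17640*(-240328492182341656/1223710171625941875) = 94208768935477929152/27193559369465375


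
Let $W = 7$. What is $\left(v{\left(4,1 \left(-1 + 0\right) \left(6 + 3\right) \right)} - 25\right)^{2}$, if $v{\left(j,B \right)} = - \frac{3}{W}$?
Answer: $\frac{31684}{49} \approx 646.61$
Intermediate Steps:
$v{\left(j,B \right)} = - \frac{3}{7}$
$\left(v{\left(4,1 \left(-1 + 0\right) \left(6 + 3\right) \right)} - 25\right)^{2} = \left(- \frac{3}{7} - 25\right)^{2} = \left(- \frac{178}{7}\right)^{2} = \frac{31684}{49}$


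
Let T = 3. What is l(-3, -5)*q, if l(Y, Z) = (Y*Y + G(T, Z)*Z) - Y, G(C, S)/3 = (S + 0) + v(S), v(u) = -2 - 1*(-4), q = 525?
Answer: 29925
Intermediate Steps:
v(u) = 2 (v(u) = -2 + 4 = 2)
G(C, S) = 6 + 3*S (G(C, S) = 3*((S + 0) + 2) = 3*(S + 2) = 3*(2 + S) = 6 + 3*S)
l(Y, Z) = Y² - Y + Z*(6 + 3*Z) (l(Y, Z) = (Y*Y + (6 + 3*Z)*Z) - Y = (Y² + Z*(6 + 3*Z)) - Y = Y² - Y + Z*(6 + 3*Z))
l(-3, -5)*q = ((-3)² - 1*(-3) + 3*(-5)*(2 - 5))*525 = (9 + 3 + 3*(-5)*(-3))*525 = (9 + 3 + 45)*525 = 57*525 = 29925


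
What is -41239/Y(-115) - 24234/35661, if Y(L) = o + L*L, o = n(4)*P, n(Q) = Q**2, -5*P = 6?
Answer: -2984422227/784886723 ≈ -3.8024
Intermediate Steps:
P = -6/5 (P = -1/5*6 = -6/5 ≈ -1.2000)
o = -96/5 (o = 4**2*(-6/5) = 16*(-6/5) = -96/5 ≈ -19.200)
Y(L) = -96/5 + L**2 (Y(L) = -96/5 + L*L = -96/5 + L**2)
-41239/Y(-115) - 24234/35661 = -41239/(-96/5 + (-115)**2) - 24234/35661 = -41239/(-96/5 + 13225) - 24234*1/35661 = -41239/66029/5 - 8078/11887 = -41239*5/66029 - 8078/11887 = -206195/66029 - 8078/11887 = -2984422227/784886723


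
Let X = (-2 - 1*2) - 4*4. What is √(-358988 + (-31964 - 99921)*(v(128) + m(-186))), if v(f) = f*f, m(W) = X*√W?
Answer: 2*√(-540290707 + 659425*I*√186) ≈ 386.9 + 46490.0*I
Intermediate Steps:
X = -20 (X = (-2 - 2) - 16 = -4 - 16 = -20)
m(W) = -20*√W
v(f) = f²
√(-358988 + (-31964 - 99921)*(v(128) + m(-186))) = √(-358988 + (-31964 - 99921)*(128² - 20*I*√186)) = √(-358988 - 131885*(16384 - 20*I*√186)) = √(-358988 + (-2160803840 + 2637700*I*√186)) = √(-2161162828 + 2637700*I*√186)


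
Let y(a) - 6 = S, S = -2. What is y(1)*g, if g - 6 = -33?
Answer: -108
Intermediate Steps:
g = -27 (g = 6 - 33 = -27)
y(a) = 4 (y(a) = 6 - 2 = 4)
y(1)*g = 4*(-27) = -108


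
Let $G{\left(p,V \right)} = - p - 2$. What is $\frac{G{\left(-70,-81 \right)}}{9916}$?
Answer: $\frac{17}{2479} \approx 0.0068576$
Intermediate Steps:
$G{\left(p,V \right)} = -2 - p$
$\frac{G{\left(-70,-81 \right)}}{9916} = \frac{-2 - -70}{9916} = \left(-2 + 70\right) \frac{1}{9916} = 68 \cdot \frac{1}{9916} = \frac{17}{2479}$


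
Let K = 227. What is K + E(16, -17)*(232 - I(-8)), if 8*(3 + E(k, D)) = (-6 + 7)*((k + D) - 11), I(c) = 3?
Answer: -1607/2 ≈ -803.50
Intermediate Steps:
E(k, D) = -35/8 + D/8 + k/8 (E(k, D) = -3 + ((-6 + 7)*((k + D) - 11))/8 = -3 + (1*((D + k) - 11))/8 = -3 + (1*(-11 + D + k))/8 = -3 + (-11 + D + k)/8 = -3 + (-11/8 + D/8 + k/8) = -35/8 + D/8 + k/8)
K + E(16, -17)*(232 - I(-8)) = 227 + (-35/8 + (⅛)*(-17) + (⅛)*16)*(232 - 1*3) = 227 + (-35/8 - 17/8 + 2)*(232 - 3) = 227 - 9/2*229 = 227 - 2061/2 = -1607/2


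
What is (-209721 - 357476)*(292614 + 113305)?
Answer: -230236039043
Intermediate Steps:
(-209721 - 357476)*(292614 + 113305) = -567197*405919 = -230236039043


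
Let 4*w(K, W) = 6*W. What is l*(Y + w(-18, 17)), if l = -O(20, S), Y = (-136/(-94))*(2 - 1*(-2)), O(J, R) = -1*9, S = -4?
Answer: 26469/94 ≈ 281.58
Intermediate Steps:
O(J, R) = -9
w(K, W) = 3*W/2 (w(K, W) = (6*W)/4 = 3*W/2)
Y = 272/47 (Y = (-136*(-1/94))*(2 + 2) = (68/47)*4 = 272/47 ≈ 5.7872)
l = 9 (l = -1*(-9) = 9)
l*(Y + w(-18, 17)) = 9*(272/47 + (3/2)*17) = 9*(272/47 + 51/2) = 9*(2941/94) = 26469/94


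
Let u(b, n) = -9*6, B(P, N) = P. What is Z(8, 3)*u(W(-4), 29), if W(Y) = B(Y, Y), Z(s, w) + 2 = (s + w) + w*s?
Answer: -1782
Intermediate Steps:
Z(s, w) = -2 + s + w + s*w (Z(s, w) = -2 + ((s + w) + w*s) = -2 + ((s + w) + s*w) = -2 + (s + w + s*w) = -2 + s + w + s*w)
W(Y) = Y
u(b, n) = -54
Z(8, 3)*u(W(-4), 29) = (-2 + 8 + 3 + 8*3)*(-54) = (-2 + 8 + 3 + 24)*(-54) = 33*(-54) = -1782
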